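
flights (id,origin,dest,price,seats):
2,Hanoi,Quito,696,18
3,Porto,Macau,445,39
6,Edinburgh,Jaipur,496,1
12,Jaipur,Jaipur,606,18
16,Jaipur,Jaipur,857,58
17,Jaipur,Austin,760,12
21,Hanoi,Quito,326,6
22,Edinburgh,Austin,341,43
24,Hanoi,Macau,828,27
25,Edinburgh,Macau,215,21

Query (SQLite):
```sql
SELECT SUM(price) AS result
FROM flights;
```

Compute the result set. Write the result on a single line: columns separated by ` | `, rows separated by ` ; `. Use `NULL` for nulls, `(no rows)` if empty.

5570

All price values: [696, 445, 496, 606, 857, 760, 326, 341, 828, 215].
SUM of non-NULL values = 5570.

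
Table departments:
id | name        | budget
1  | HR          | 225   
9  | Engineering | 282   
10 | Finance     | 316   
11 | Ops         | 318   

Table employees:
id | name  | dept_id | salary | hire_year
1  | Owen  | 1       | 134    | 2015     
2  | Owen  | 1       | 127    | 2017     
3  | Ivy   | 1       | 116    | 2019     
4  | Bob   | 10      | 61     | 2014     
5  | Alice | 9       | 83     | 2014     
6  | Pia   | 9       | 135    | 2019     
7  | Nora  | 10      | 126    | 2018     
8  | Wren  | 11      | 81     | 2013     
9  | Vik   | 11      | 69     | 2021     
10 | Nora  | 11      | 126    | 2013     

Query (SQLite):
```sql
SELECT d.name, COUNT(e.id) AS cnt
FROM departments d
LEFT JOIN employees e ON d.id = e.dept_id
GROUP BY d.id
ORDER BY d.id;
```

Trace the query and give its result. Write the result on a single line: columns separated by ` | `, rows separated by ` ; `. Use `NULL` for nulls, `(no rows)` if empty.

LEFT JOIN keeps every departments row; unmatched ones get NULL for employees columns.
Group by departments.id and compute COUNT(e.id). COUNT(col) of an all-NULL group is 0.
  1: ids {1, 2, 3} → COUNT(e.id)=3
  9: ids {5, 6} → COUNT(e.id)=2
  10: ids {4, 7} → COUNT(e.id)=2
  11: ids {8, 9, 10} → COUNT(e.id)=3

HR | 3 ; Engineering | 2 ; Finance | 2 ; Ops | 3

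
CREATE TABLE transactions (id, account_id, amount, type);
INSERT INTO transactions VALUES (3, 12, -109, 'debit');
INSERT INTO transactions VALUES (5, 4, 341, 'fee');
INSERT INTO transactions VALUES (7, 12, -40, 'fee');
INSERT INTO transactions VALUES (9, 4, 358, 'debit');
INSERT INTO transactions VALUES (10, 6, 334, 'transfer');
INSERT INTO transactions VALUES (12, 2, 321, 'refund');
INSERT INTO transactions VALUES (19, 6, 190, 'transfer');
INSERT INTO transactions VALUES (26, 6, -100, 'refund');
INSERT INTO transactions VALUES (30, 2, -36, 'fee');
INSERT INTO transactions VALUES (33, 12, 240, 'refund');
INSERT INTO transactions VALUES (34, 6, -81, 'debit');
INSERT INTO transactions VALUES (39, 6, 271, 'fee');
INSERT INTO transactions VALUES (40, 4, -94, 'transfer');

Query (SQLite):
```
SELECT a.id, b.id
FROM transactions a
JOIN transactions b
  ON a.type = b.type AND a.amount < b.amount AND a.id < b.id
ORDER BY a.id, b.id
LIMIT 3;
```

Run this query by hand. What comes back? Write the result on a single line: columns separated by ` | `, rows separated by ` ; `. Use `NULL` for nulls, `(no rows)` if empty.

Pairs (a,b) with same type, a.amount < b.amount, a.id < b.id.
type groups: debit:{3,9,34} fee:{5,7,30,39} refund:{12,26,33} transfer:{10,19,40}
Ordered by (a.id, b.id); first 3.

3 | 9 ; 3 | 34 ; 7 | 30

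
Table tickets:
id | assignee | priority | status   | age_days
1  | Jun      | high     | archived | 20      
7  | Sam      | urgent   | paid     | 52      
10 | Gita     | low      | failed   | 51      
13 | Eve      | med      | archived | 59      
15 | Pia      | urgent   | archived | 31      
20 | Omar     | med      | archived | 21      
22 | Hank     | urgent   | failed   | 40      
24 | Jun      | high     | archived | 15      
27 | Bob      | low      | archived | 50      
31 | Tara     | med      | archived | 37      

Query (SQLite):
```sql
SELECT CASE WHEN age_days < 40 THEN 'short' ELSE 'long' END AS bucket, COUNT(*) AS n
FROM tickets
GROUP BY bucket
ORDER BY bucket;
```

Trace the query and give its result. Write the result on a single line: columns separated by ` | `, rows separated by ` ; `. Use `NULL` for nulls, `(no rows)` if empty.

long | 5 ; short | 5

Bucket rows by age_days < 40 → 'short' else 'long'; count each bucket.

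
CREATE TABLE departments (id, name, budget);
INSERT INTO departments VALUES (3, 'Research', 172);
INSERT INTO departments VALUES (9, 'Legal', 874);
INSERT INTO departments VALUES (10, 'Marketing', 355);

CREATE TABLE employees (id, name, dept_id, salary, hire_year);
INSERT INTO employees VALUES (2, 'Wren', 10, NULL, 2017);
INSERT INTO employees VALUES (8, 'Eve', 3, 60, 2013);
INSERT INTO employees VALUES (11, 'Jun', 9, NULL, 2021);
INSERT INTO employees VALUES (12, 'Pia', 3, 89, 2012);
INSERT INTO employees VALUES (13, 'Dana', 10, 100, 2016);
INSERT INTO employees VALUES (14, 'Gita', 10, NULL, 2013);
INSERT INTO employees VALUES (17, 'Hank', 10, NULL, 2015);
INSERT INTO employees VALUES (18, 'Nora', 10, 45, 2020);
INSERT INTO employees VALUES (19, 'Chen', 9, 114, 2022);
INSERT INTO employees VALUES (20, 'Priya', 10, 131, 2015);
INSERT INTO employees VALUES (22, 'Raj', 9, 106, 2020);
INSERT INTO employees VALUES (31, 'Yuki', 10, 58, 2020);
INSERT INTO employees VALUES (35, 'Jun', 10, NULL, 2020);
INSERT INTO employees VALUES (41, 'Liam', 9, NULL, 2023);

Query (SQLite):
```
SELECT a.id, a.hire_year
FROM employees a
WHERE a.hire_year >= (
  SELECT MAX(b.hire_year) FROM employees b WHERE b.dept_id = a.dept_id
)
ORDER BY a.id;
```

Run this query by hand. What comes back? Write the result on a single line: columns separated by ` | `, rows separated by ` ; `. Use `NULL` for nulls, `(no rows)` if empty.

For each employees row a, compute MAX(hire_year) over rows sharing a.dept_id.
Keep row a if a.hire_year >= that per-group MAX.
  dept_id=3: MAX(hire_year) = 2013
  dept_id=9: MAX(hire_year) = 2023
  dept_id=10: MAX(hire_year) = 2020

8 | 2013 ; 18 | 2020 ; 31 | 2020 ; 35 | 2020 ; 41 | 2023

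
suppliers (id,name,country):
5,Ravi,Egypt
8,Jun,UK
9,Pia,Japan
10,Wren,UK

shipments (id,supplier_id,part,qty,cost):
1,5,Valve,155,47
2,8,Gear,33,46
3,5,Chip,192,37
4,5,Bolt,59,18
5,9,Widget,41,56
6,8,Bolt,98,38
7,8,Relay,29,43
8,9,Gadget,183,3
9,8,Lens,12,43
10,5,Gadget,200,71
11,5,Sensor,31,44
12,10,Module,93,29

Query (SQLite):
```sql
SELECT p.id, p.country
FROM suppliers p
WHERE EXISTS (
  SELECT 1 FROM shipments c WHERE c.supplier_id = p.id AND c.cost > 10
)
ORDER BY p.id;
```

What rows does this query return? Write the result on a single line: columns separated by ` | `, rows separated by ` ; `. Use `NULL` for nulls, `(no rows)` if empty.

5 | Egypt ; 8 | UK ; 9 | Japan ; 10 | UK

For each suppliers row, check whether any shipments with matching supplier_id has cost > 10.
Keep rows where that is true.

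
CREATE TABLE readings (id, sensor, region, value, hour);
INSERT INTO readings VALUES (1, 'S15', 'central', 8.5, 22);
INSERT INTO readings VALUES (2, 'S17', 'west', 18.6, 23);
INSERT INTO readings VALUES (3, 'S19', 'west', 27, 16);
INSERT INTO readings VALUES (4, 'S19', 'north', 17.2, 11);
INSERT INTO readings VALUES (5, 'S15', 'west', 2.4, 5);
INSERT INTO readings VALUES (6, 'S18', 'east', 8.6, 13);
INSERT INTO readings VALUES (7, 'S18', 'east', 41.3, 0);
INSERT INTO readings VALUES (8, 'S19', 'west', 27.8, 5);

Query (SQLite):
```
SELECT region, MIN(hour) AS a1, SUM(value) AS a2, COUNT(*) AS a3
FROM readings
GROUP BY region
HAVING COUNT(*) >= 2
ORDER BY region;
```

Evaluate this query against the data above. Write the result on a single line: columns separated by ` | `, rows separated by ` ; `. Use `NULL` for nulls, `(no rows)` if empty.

east | 0 | 49.9 | 2 ; west | 5 | 75.8 | 4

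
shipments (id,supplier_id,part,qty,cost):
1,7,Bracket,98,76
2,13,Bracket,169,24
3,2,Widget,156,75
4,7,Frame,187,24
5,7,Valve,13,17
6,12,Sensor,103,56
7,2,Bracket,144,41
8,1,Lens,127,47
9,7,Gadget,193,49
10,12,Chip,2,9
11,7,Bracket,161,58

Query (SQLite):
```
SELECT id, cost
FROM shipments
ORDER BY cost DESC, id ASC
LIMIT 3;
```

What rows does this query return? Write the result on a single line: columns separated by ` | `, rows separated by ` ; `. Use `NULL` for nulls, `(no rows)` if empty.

Sort by cost desc, tiebreak id asc: (76, id=1), (75, id=3), (58, id=11), (56, id=6), (49, id=9), (47, id=8) …. Take first 3.

1 | 76 ; 3 | 75 ; 11 | 58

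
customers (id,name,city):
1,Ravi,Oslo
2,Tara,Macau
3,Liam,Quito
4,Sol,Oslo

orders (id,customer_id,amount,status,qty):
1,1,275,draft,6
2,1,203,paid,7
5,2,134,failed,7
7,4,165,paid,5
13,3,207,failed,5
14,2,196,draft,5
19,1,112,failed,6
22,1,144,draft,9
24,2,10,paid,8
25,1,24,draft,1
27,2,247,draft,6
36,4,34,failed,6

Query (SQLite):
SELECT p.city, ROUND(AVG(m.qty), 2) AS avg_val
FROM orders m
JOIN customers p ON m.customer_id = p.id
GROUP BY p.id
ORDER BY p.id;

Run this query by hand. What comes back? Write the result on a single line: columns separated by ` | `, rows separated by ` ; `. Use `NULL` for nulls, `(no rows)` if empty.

Oslo | 5.8 ; Macau | 6.5 ; Quito | 5 ; Oslo | 5.5

Join each orders row to its customers via customer_id.
Group joined rows by customers.id; compute ROUND(AVG(m.qty), 2) per group.
  1: ids {1, 2, 19, 22, 25} → ROUND(AVG(m.qty), 2)=5.8
  2: ids {5, 14, 24, 27} → ROUND(AVG(m.qty), 2)=6.5
  3: ids {13} → ROUND(AVG(m.qty), 2)=5
  4: ids {7, 36} → ROUND(AVG(m.qty), 2)=5.5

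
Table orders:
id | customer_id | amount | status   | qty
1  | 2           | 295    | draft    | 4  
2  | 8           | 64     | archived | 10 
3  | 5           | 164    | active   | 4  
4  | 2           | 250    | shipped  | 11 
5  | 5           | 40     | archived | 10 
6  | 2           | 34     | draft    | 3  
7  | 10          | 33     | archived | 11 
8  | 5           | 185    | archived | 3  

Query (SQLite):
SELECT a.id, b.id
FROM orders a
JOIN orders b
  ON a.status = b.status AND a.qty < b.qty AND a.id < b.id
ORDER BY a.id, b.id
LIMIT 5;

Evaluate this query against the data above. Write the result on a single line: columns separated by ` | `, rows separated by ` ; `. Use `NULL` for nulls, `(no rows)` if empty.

Pairs (a,b) with same status, a.qty < b.qty, a.id < b.id.
status groups: active:{3} archived:{2,5,7,8} draft:{1,6} shipped:{4}
Ordered by (a.id, b.id); first 5.

2 | 7 ; 5 | 7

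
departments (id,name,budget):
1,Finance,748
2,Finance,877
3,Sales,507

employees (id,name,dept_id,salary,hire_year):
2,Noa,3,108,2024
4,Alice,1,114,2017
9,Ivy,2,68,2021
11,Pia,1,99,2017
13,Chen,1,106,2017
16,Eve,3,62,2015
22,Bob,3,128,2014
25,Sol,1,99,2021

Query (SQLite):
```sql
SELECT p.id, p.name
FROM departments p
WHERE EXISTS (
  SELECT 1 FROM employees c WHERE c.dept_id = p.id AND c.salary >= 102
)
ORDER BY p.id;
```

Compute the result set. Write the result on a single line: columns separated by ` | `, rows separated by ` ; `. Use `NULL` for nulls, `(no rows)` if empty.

1 | Finance ; 3 | Sales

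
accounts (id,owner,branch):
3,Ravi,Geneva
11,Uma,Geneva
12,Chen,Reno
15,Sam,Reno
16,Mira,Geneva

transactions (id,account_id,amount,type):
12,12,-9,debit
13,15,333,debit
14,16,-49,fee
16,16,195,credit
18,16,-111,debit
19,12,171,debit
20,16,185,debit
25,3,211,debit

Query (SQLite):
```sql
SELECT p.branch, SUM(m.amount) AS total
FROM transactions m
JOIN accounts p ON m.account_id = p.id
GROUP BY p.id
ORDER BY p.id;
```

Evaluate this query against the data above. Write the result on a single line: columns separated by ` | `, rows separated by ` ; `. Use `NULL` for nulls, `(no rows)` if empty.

Join each transactions row to its accounts via account_id.
Group joined rows by accounts.id; compute SUM(m.amount) per group.
  3: ids {25} → SUM(m.amount)=211
  12: ids {12, 19} → SUM(m.amount)=162
  15: ids {13} → SUM(m.amount)=333
  16: ids {14, 16, 18, 20} → SUM(m.amount)=220

Geneva | 211 ; Reno | 162 ; Reno | 333 ; Geneva | 220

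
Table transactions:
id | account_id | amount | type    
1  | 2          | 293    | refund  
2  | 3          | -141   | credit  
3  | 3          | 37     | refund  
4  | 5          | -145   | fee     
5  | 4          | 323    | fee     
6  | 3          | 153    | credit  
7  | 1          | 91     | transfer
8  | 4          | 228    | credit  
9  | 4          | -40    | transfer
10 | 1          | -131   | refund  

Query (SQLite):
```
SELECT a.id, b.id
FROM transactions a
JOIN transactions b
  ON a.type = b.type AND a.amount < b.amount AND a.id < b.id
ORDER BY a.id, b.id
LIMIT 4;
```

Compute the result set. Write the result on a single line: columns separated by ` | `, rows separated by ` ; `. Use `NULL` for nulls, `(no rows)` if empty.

2 | 6 ; 2 | 8 ; 4 | 5 ; 6 | 8

Pairs (a,b) with same type, a.amount < b.amount, a.id < b.id.
type groups: credit:{2,6,8} fee:{4,5} refund:{1,3,10} transfer:{7,9}
Ordered by (a.id, b.id); first 4.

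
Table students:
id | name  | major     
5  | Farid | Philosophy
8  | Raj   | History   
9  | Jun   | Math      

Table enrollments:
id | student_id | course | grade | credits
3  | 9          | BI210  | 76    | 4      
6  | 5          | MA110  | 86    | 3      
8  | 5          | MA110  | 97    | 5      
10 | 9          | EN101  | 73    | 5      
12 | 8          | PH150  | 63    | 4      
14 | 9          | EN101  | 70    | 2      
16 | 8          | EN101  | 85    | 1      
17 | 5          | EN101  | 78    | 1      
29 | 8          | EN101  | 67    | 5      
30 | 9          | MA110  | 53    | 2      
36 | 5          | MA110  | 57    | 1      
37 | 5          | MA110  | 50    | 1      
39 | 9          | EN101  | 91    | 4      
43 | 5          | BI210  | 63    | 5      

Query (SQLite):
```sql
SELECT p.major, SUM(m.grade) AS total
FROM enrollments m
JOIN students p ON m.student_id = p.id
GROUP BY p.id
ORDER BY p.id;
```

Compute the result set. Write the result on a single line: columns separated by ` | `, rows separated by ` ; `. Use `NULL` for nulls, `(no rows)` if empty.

Philosophy | 431 ; History | 215 ; Math | 363

Join each enrollments row to its students via student_id.
Group joined rows by students.id; compute SUM(m.grade) per group.
  5: ids {6, 8, 17, 36, 37, 43} → SUM(m.grade)=431
  8: ids {12, 16, 29} → SUM(m.grade)=215
  9: ids {3, 10, 14, 30, 39} → SUM(m.grade)=363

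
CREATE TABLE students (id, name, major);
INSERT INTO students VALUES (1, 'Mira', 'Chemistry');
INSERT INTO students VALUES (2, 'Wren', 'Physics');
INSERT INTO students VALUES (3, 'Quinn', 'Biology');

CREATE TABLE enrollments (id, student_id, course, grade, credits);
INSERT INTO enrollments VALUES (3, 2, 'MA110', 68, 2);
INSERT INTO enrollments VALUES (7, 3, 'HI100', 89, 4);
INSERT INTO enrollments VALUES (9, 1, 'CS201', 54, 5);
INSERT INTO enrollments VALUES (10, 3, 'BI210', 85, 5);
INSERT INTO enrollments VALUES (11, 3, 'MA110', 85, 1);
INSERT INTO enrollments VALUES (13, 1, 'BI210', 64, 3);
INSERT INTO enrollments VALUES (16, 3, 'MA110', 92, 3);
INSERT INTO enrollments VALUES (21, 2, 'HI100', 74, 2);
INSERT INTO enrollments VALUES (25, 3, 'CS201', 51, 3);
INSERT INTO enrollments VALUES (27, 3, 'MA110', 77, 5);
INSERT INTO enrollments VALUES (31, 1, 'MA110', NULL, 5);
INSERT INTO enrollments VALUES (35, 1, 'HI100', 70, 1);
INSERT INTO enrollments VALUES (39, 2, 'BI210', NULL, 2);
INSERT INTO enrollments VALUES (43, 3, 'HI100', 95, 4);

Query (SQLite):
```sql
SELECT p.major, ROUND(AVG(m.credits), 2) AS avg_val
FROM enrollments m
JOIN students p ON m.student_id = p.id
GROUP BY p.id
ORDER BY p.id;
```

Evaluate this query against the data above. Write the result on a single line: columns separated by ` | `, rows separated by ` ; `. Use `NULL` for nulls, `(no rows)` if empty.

Join each enrollments row to its students via student_id.
Group joined rows by students.id; compute ROUND(AVG(m.credits), 2) per group.
  1: ids {9, 13, 31, 35} → ROUND(AVG(m.credits), 2)=3.5
  2: ids {3, 21, 39} → ROUND(AVG(m.credits), 2)=2
  3: ids {7, 10, 11, 16, 25, 27, 43} → ROUND(AVG(m.credits), 2)=3.57

Chemistry | 3.5 ; Physics | 2 ; Biology | 3.57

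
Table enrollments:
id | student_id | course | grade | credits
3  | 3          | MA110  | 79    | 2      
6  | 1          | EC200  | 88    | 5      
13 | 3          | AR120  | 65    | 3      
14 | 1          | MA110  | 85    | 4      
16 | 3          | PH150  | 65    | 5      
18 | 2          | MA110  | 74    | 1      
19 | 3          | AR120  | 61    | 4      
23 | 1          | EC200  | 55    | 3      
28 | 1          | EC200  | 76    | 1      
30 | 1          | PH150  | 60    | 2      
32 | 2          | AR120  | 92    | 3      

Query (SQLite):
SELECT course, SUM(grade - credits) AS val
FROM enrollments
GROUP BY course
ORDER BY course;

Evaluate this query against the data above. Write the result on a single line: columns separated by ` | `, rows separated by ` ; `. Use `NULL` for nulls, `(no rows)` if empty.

For each row compute grade - credits.
Group by course; take SUM of the expression per group.
  AR120: ids {13, 19, 32} → SUM(grade - credits)=208
  EC200: ids {6, 23, 28} → SUM(grade - credits)=210
  MA110: ids {3, 14, 18} → SUM(grade - credits)=231
  PH150: ids {16, 30} → SUM(grade - credits)=118

AR120 | 208 ; EC200 | 210 ; MA110 | 231 ; PH150 | 118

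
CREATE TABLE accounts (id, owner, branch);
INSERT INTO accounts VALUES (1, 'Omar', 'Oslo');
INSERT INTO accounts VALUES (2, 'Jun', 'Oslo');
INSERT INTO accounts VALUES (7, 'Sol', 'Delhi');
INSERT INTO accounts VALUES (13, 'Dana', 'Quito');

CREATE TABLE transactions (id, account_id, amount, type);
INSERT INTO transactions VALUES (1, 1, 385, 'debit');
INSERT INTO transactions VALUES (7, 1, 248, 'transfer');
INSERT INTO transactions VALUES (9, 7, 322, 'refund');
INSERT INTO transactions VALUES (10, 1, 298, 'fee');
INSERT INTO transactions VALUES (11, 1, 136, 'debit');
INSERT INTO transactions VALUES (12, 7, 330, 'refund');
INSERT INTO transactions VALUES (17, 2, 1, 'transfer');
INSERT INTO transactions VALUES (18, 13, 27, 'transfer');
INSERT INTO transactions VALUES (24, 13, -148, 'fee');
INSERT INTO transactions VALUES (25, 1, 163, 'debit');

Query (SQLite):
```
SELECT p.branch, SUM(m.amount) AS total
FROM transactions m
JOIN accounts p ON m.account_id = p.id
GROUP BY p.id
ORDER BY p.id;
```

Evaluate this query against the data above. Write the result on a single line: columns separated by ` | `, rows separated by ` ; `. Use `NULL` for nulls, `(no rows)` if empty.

Oslo | 1230 ; Oslo | 1 ; Delhi | 652 ; Quito | -121

Join each transactions row to its accounts via account_id.
Group joined rows by accounts.id; compute SUM(m.amount) per group.
  1: ids {1, 7, 10, 11, 25} → SUM(m.amount)=1230
  2: ids {17} → SUM(m.amount)=1
  7: ids {9, 12} → SUM(m.amount)=652
  13: ids {18, 24} → SUM(m.amount)=-121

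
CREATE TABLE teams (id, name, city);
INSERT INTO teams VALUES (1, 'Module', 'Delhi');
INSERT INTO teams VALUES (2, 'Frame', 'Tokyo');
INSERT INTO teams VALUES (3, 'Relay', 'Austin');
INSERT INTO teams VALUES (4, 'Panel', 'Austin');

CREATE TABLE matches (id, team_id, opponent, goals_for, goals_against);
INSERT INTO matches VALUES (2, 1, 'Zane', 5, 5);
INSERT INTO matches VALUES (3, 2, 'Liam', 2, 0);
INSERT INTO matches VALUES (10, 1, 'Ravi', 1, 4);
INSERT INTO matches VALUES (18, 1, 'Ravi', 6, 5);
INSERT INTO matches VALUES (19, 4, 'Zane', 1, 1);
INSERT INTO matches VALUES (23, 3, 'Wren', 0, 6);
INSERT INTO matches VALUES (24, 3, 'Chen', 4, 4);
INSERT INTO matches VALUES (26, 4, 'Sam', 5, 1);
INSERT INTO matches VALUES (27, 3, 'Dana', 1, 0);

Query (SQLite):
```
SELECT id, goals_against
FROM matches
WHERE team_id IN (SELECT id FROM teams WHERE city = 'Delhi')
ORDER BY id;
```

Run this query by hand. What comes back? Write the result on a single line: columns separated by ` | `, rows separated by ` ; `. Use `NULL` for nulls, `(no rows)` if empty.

Inner query: teams.id where city = 'Delhi'.
Outer: keep matches rows whose team_id is in that set.
Inner query → {1}

2 | 5 ; 10 | 4 ; 18 | 5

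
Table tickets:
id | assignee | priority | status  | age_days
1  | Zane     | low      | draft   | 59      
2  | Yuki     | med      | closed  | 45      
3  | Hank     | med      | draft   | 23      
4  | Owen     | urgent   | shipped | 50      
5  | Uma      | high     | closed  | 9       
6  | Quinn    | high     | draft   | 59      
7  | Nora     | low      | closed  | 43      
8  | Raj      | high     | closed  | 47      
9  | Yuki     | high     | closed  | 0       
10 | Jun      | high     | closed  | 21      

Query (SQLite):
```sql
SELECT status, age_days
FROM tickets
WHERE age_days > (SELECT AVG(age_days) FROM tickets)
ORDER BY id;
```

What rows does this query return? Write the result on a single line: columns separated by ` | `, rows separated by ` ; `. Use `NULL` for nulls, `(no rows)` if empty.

draft | 59 ; closed | 45 ; shipped | 50 ; draft | 59 ; closed | 43 ; closed | 47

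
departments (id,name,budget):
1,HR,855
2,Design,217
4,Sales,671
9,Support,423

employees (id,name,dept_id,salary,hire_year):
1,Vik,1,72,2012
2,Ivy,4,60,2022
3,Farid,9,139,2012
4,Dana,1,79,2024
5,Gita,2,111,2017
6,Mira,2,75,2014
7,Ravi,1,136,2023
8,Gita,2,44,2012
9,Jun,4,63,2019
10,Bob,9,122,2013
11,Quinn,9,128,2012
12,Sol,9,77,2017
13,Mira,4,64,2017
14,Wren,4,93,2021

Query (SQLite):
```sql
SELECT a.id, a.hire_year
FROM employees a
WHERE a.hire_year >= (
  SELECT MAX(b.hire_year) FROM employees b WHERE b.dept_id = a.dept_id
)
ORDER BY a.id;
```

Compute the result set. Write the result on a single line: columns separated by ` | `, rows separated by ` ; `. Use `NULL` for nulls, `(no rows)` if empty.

For each employees row a, compute MAX(hire_year) over rows sharing a.dept_id.
Keep row a if a.hire_year >= that per-group MAX.
  dept_id=1: MAX(hire_year) = 2024
  dept_id=2: MAX(hire_year) = 2017
  dept_id=4: MAX(hire_year) = 2022
  dept_id=9: MAX(hire_year) = 2017

2 | 2022 ; 4 | 2024 ; 5 | 2017 ; 12 | 2017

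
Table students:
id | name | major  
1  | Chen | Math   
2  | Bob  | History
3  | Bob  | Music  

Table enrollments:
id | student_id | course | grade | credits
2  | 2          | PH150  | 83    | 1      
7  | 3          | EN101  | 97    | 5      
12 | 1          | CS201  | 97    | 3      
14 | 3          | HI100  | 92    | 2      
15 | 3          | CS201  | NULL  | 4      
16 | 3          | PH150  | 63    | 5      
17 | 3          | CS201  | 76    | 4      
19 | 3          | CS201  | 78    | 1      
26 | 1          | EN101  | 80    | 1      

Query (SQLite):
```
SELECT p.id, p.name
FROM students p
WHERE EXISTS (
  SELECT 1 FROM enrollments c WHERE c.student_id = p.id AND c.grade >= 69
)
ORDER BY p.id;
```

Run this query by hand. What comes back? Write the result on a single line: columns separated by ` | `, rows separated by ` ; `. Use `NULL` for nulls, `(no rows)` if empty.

For each students row, check whether any enrollments with matching student_id has grade >= 69.
Keep rows where that is true.

1 | Chen ; 2 | Bob ; 3 | Bob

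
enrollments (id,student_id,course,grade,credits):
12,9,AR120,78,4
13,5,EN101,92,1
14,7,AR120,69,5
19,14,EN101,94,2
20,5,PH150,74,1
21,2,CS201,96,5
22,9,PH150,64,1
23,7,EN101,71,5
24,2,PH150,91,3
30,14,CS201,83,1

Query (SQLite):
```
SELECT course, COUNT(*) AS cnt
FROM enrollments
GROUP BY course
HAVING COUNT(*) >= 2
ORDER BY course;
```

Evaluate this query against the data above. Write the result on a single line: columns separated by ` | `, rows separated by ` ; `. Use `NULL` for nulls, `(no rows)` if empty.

AR120 | 2 ; CS201 | 2 ; EN101 | 3 ; PH150 | 3

Partition enrollments by course; compute COUNT(*) within each group.
HAVING: keep groups with count ≥ 2.
  AR120: ids {12, 14} → COUNT(*)=2
  CS201: ids {21, 30} → COUNT(*)=2
  EN101: ids {13, 19, 23} → COUNT(*)=3
  PH150: ids {20, 22, 24} → COUNT(*)=3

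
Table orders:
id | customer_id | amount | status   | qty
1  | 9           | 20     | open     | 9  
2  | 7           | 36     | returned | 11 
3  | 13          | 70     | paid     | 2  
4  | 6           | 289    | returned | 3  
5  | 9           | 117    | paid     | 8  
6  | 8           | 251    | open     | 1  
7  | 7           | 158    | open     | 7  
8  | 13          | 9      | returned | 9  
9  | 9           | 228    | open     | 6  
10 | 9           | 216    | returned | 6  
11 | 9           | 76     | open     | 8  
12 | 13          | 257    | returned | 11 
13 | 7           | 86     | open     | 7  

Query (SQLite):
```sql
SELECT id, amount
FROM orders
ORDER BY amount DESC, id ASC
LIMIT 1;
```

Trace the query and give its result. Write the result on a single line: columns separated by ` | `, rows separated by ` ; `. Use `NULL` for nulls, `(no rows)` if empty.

4 | 289

Sort by amount desc, tiebreak id asc: (289, id=4), (257, id=12), (251, id=6), (228, id=9) …. Take first 1.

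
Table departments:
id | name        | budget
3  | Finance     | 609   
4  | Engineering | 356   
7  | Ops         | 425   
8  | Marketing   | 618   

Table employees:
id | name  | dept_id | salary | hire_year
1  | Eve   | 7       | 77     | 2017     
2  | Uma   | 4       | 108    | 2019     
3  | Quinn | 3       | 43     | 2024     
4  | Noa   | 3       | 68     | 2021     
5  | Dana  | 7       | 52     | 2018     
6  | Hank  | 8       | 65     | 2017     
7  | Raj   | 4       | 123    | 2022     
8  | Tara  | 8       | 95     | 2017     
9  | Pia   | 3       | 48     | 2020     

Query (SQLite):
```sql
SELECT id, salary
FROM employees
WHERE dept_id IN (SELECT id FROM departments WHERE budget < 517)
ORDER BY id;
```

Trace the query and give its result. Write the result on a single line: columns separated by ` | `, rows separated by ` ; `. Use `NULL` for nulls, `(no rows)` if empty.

Inner query: departments.id where budget < 517.
Outer: keep employees rows whose dept_id is in that set.
Inner query → {4, 7}

1 | 77 ; 2 | 108 ; 5 | 52 ; 7 | 123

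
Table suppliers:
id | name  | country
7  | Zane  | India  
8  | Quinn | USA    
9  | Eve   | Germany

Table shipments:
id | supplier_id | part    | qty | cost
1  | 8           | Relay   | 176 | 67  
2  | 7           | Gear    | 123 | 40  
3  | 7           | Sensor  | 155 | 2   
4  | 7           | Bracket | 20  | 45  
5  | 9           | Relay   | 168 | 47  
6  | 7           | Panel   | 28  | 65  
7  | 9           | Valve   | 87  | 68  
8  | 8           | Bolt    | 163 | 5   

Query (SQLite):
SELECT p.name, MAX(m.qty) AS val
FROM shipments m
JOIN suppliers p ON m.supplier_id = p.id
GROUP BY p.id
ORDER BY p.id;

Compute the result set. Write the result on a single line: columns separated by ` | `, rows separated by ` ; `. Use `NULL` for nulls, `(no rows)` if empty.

Zane | 155 ; Quinn | 176 ; Eve | 168

Join each shipments row to its suppliers via supplier_id.
Group joined rows by suppliers.id; compute MAX(m.qty) per group.
  7: ids {2, 3, 4, 6} → MAX(m.qty)=155
  8: ids {1, 8} → MAX(m.qty)=176
  9: ids {5, 7} → MAX(m.qty)=168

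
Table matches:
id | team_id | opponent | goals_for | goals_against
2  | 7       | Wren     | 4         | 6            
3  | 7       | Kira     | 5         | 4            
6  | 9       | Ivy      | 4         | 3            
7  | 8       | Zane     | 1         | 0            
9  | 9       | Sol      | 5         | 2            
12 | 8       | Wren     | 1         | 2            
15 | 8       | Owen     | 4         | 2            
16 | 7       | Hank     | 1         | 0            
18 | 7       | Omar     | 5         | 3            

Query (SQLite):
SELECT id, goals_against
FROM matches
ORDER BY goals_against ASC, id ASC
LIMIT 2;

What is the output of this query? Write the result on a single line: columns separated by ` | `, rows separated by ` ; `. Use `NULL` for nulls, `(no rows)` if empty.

Sort by goals_against asc, tiebreak id asc: (0, id=7), (0, id=16), (2, id=9), (2, id=12), (2, id=15) …. Take first 2.

7 | 0 ; 16 | 0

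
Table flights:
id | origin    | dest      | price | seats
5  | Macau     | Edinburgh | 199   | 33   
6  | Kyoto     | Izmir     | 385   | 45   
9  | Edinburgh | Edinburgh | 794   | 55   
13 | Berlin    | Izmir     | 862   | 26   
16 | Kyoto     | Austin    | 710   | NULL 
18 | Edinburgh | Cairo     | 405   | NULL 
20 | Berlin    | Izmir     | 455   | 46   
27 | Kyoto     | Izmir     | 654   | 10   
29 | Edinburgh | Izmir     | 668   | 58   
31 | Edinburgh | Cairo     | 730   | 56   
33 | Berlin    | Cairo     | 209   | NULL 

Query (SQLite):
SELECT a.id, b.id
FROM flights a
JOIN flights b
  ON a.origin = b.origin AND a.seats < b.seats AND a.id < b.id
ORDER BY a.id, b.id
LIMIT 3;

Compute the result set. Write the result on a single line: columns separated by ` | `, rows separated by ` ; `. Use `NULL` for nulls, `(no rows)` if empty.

9 | 29 ; 9 | 31 ; 13 | 20

Pairs (a,b) with same origin, a.seats < b.seats, a.id < b.id.
origin groups: Berlin:{13,20,33} Edinburgh:{9,18,29,31} Kyoto:{6,16,27} Macau:{5}
Ordered by (a.id, b.id); first 3.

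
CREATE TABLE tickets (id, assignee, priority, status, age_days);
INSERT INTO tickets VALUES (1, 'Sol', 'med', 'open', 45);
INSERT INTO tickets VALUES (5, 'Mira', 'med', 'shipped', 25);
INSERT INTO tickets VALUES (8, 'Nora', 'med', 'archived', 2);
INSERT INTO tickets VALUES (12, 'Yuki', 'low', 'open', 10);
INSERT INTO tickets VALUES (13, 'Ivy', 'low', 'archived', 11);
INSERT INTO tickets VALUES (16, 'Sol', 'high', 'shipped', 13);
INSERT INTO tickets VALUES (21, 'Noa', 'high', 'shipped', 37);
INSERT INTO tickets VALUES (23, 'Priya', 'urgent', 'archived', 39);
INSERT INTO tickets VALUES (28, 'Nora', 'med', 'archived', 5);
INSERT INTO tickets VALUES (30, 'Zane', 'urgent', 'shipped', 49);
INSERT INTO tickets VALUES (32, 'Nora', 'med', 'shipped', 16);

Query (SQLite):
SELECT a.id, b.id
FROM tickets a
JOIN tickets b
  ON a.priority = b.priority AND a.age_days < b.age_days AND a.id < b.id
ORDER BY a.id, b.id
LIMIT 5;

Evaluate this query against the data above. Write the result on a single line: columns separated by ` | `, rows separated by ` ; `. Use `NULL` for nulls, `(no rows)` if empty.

8 | 28 ; 8 | 32 ; 12 | 13 ; 16 | 21 ; 23 | 30

Pairs (a,b) with same priority, a.age_days < b.age_days, a.id < b.id.
priority groups: high:{16,21} low:{12,13} med:{1,5,8,28,32} urgent:{23,30}
Ordered by (a.id, b.id); first 5.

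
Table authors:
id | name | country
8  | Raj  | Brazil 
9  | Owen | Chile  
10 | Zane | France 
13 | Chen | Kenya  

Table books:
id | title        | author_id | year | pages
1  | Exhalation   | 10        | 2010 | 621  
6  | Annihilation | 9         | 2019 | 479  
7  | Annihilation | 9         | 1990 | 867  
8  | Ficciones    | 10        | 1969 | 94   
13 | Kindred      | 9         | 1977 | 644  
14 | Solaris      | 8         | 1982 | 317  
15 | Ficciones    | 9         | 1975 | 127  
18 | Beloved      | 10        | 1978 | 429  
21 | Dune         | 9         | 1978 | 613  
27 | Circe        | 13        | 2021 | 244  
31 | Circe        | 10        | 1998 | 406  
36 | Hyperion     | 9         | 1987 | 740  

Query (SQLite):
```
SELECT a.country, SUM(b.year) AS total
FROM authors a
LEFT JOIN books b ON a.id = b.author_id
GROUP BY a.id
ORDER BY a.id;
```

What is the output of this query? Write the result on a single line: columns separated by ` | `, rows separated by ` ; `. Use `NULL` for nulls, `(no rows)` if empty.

LEFT JOIN keeps every authors row; unmatched ones get NULL for books columns.
Group by authors.id and compute SUM(b.year). SUM over an all-NULL group is NULL.
  8: ids {14} → SUM(b.year)=1982
  9: ids {6, 7, 13, 15, 21, 36} → SUM(b.year)=11926
  10: ids {1, 8, 18, 31} → SUM(b.year)=7955
  13: ids {27} → SUM(b.year)=2021

Brazil | 1982 ; Chile | 11926 ; France | 7955 ; Kenya | 2021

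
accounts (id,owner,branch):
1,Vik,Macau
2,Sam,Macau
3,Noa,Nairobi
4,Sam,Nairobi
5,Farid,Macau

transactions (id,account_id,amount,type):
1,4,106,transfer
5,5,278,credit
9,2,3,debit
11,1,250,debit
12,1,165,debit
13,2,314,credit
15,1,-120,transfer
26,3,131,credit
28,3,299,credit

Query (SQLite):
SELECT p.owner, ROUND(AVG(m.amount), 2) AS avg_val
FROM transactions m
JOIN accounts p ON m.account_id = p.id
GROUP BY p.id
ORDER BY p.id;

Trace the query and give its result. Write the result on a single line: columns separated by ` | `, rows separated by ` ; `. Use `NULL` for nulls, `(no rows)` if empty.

Vik | 98.33 ; Sam | 158.5 ; Noa | 215 ; Sam | 106 ; Farid | 278

Join each transactions row to its accounts via account_id.
Group joined rows by accounts.id; compute ROUND(AVG(m.amount), 2) per group.
  1: ids {11, 12, 15} → ROUND(AVG(m.amount), 2)=98.33
  2: ids {9, 13} → ROUND(AVG(m.amount), 2)=158.5
  3: ids {26, 28} → ROUND(AVG(m.amount), 2)=215
  4: ids {1} → ROUND(AVG(m.amount), 2)=106
  5: ids {5} → ROUND(AVG(m.amount), 2)=278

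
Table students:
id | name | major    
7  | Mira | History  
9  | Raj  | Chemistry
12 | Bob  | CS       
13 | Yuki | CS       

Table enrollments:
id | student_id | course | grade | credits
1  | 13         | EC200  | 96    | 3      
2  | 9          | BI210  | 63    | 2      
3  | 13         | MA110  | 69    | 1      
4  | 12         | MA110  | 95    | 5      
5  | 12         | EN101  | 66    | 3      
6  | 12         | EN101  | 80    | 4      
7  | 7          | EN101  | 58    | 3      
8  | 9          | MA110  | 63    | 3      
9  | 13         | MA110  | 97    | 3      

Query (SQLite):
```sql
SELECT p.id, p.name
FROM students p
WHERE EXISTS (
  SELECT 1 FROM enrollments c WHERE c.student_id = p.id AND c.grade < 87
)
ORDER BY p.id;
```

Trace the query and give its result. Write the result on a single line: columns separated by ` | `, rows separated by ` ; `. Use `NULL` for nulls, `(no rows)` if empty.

7 | Mira ; 9 | Raj ; 12 | Bob ; 13 | Yuki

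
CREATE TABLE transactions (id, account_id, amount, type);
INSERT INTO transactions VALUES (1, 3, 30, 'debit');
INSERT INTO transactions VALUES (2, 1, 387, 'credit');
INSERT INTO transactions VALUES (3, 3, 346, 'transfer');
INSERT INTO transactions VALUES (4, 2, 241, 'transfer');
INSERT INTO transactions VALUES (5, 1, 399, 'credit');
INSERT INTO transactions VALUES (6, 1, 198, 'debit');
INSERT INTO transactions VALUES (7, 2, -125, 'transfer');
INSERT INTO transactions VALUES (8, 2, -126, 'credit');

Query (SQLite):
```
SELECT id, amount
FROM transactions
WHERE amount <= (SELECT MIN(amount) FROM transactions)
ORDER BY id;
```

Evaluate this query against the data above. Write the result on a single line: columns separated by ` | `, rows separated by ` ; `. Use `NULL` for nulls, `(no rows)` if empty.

Scalar subquery: MIN(amount) over all transactions rows = -126.
Keep rows where amount <= that value.

8 | -126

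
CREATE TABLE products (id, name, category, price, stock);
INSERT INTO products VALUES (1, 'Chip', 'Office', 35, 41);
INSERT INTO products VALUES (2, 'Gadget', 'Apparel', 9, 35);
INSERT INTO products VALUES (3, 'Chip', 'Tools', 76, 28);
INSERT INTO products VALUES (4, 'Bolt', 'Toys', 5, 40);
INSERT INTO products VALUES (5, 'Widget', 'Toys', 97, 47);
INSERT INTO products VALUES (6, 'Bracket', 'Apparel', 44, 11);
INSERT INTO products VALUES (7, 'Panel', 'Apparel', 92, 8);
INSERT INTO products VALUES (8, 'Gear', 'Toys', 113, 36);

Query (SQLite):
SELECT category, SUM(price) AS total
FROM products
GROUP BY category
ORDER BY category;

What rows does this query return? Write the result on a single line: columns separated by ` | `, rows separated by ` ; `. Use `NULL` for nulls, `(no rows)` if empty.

Apparel | 145 ; Office | 35 ; Tools | 76 ; Toys | 215

Partition products by category; compute SUM(price) within each group.
  Apparel: ids {2, 6, 7} → SUM(price)=145
  Office: ids {1} → SUM(price)=35
  Tools: ids {3} → SUM(price)=76
  Toys: ids {4, 5, 8} → SUM(price)=215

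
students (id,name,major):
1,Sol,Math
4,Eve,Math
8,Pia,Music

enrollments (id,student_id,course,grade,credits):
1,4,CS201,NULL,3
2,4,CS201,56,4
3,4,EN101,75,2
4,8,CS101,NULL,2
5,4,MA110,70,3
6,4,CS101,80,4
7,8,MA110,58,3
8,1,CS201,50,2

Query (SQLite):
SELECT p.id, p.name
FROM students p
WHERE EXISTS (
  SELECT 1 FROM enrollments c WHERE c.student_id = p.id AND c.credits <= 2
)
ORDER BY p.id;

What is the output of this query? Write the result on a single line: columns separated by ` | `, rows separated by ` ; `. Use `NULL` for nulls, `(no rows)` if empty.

1 | Sol ; 4 | Eve ; 8 | Pia

For each students row, check whether any enrollments with matching student_id has credits <= 2.
Keep rows where that is true.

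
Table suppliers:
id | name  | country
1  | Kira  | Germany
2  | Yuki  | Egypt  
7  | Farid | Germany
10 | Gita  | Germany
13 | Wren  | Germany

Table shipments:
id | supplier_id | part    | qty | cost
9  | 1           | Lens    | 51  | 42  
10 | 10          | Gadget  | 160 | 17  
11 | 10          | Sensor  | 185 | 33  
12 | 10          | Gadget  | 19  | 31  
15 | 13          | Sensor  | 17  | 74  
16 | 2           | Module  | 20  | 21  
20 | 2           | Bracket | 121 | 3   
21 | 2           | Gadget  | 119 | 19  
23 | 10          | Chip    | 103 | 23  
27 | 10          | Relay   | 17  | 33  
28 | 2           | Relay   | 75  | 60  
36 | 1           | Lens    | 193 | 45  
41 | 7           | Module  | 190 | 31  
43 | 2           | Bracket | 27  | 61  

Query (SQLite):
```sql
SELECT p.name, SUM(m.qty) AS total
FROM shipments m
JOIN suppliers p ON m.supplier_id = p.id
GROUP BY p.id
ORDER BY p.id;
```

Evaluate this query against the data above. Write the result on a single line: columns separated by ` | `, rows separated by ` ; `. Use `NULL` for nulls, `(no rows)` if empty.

Kira | 244 ; Yuki | 362 ; Farid | 190 ; Gita | 484 ; Wren | 17

Join each shipments row to its suppliers via supplier_id.
Group joined rows by suppliers.id; compute SUM(m.qty) per group.
  1: ids {9, 36} → SUM(m.qty)=244
  2: ids {16, 20, 21, 28, 43} → SUM(m.qty)=362
  7: ids {41} → SUM(m.qty)=190
  10: ids {10, 11, 12, 23, 27} → SUM(m.qty)=484
  13: ids {15} → SUM(m.qty)=17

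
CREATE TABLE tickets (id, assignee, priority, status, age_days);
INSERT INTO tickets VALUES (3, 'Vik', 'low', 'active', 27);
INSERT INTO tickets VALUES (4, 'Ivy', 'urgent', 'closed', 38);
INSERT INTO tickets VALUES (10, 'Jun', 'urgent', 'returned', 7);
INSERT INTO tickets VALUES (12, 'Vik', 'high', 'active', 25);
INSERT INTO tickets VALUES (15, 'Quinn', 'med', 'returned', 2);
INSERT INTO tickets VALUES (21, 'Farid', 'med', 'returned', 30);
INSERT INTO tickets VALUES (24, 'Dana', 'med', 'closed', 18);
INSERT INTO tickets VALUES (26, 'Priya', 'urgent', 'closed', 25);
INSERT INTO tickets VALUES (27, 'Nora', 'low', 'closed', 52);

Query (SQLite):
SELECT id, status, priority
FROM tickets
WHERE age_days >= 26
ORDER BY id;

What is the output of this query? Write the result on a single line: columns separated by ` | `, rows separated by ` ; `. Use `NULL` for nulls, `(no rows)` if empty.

3 | active | low ; 4 | closed | urgent ; 21 | returned | med ; 27 | closed | low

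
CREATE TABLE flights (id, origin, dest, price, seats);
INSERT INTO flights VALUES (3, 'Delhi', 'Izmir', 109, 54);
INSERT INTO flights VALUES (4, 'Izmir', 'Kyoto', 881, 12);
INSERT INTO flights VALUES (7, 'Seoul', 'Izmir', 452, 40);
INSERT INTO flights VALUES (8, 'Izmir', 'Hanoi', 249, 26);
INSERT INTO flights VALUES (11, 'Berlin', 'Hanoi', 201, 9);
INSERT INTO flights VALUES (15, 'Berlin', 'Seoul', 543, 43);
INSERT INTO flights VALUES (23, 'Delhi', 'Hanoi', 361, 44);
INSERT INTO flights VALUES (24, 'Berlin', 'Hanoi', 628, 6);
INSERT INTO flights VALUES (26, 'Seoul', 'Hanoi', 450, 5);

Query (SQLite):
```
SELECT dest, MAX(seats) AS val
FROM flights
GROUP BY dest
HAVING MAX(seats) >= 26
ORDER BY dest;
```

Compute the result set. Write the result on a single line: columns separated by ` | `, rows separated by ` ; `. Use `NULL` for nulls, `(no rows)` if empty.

Partition flights by dest; compute MAX(seats) within each group.
HAVING: keep groups where MAX(seats) >= 26.
  Hanoi: ids {8, 11, 23, 24, 26} → MAX(seats)=44
  Izmir: ids {3, 7} → MAX(seats)=54
  Kyoto: ids {4} → MAX(seats)=12
  Seoul: ids {15} → MAX(seats)=43

Hanoi | 44 ; Izmir | 54 ; Seoul | 43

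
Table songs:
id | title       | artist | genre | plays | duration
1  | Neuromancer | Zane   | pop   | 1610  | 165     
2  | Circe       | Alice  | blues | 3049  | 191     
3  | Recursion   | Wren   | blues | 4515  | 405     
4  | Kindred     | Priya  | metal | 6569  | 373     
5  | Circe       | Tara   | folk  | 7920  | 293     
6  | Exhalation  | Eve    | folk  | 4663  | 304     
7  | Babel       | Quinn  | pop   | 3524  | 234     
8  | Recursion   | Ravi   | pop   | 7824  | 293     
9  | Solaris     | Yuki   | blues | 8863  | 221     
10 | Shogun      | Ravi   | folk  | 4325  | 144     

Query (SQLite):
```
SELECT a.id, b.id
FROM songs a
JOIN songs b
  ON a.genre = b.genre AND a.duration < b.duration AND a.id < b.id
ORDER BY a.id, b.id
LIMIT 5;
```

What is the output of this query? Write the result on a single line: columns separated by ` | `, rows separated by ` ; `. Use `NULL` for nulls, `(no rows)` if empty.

Pairs (a,b) with same genre, a.duration < b.duration, a.id < b.id.
genre groups: blues:{2,3,9} folk:{5,6,10} metal:{4} pop:{1,7,8}
Ordered by (a.id, b.id); first 5.

1 | 7 ; 1 | 8 ; 2 | 3 ; 2 | 9 ; 5 | 6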